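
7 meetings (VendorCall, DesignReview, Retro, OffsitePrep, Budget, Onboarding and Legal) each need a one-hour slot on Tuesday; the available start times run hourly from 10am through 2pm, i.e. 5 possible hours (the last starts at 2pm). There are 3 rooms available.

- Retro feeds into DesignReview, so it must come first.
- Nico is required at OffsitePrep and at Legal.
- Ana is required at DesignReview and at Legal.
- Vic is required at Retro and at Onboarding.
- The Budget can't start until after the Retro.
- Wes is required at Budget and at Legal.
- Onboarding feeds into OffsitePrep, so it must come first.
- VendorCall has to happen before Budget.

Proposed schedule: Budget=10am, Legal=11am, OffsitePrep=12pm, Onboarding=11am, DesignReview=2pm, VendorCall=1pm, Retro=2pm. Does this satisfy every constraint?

Nico is required at OffsitePrep and at Legal — holds.
Onboarding feeds into OffsitePrep, so it must come first — holds.
Ana is required at DesignReview and at Legal — holds.
There are 3 rooms available — holds.
Vic is required at Retro and at Onboarding — holds.
VendorCall has to happen before Budget — violated.
The Budget can't start until after the Retro — violated.
Wes is required at Budget and at Legal — holds.
Retro feeds into DesignReview, so it must come first — violated.

No — it violates: The Budget can't start until after the Retro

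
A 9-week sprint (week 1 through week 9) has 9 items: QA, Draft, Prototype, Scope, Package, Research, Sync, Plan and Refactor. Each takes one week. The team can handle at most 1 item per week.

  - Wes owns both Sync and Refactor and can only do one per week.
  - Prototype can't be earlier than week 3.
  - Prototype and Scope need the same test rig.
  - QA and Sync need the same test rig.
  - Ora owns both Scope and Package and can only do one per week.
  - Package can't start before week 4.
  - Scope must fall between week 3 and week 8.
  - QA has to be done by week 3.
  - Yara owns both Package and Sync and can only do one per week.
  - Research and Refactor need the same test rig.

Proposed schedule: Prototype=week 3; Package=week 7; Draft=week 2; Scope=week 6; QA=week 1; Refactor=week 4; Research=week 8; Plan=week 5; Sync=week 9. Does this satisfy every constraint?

Valid

Prototype can't be earlier than week 3 — holds.
Yara owns both Package and Sync and can only do one per week — holds.
Scope must fall between week 3 and week 8 — holds.
Ora owns both Scope and Package and can only do one per week — holds.
Package can't start before week 4 — holds.
QA has to be done by week 3 — holds.
The team can handle at most 1 item per week — holds.
Wes owns both Sync and Refactor and can only do one per week — holds.
Research and Refactor need the same test rig — holds.
QA and Sync need the same test rig — holds.
Prototype and Scope need the same test rig — holds.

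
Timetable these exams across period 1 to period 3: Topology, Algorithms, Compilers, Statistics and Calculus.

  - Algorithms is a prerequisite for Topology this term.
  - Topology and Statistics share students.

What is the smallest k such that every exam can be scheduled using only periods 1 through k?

2

The precedence chain requires at least 2 distinct periods.
2 works (last occupied period: period 2): for example Topology -> period 2, Algorithms -> period 1, Calculus -> period 1, Statistics -> period 1, Compilers -> period 1.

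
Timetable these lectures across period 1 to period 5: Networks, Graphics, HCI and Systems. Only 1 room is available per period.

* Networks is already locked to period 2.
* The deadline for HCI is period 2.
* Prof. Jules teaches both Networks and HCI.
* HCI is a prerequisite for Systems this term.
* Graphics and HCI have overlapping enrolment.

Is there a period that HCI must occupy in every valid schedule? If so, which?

period 1

HCI's window is period 1–period 2.
Networks is fixed at period 2, and HCI can't share a period with Networks.
So HCI must be period 1.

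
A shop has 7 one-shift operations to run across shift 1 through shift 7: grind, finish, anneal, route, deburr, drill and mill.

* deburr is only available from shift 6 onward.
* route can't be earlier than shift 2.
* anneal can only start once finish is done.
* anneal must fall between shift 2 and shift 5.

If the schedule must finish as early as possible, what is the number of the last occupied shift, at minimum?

shift 6

The precedence chain requires at least 2 distinct shifts.
deburr can't be placed before shift 6, so the schedule must run through at least shift 6.
6 works (last occupied shift: shift 6): for example finish=shift 1; deburr=shift 6; mill=shift 1; drill=shift 1; grind=shift 1; anneal=shift 2; route=shift 2.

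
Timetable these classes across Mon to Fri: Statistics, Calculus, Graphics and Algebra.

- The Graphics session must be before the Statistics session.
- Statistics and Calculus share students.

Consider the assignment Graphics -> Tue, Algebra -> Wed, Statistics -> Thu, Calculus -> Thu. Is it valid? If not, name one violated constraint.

The Graphics session must be before the Statistics session — holds.
Statistics and Calculus share students — violated.

Invalid. Statistics and Calculus share students.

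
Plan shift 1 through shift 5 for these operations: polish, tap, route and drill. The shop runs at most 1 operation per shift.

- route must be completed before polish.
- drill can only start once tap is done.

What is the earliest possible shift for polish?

Precedence pushes polish to at least shift 2.
polish at shift 2 is achievable: tap=shift 3; route=shift 1; polish=shift 2; drill=shift 4.

shift 2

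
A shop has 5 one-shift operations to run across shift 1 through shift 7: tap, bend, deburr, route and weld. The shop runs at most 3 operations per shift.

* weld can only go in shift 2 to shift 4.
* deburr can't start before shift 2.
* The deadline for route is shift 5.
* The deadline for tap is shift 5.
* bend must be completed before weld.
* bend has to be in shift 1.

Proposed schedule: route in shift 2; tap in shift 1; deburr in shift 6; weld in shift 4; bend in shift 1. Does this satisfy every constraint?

The shop runs at most 3 operations per shift — holds.
The deadline for route is shift 5 — holds.
bend has to be in shift 1 — holds.
deburr can't start before shift 2 — holds.
The deadline for tap is shift 5 — holds.
weld can only go in shift 2 to shift 4 — holds.
bend must be completed before weld — holds.

Yes, all constraints hold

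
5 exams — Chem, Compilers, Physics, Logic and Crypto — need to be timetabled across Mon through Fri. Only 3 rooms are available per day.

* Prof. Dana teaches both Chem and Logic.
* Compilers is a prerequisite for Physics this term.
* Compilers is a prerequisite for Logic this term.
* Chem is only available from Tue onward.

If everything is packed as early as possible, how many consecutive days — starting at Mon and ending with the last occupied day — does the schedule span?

The precedence chain requires at least 2 distinct days.
With at most 3 per day and 5 exams, at least 2 days are needed.
Could 2 days be enough, i.e. nothing placed later than Tue? No: Chem's window within 2 days is {Tue}; Logic must come after Compilers (at Mon or later) → {Tue}; Logic can't share with Chem (Tue) → nothing is left.
So 2 days is not enough.
3 works (last occupied day: Wed): for example Crypto in Mon, Chem in Tue, Physics in Tue, Logic in Wed, Compilers in Mon.

3 days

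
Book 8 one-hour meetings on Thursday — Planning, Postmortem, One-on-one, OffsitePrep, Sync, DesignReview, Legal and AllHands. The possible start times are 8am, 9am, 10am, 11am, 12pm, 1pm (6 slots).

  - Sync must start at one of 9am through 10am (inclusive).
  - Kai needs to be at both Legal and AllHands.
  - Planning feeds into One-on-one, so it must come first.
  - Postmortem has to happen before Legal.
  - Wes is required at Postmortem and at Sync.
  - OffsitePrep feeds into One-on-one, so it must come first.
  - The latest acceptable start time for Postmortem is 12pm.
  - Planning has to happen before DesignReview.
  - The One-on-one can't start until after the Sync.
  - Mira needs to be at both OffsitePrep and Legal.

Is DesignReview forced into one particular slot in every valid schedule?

DesignReview can be 9am (e.g. Sync=9am, Legal=9am, One-on-one=10am, AllHands=8am, OffsitePrep=8am, Postmortem=8am, DesignReview=9am, Planning=8am) or 10am (e.g. Sync=9am, AllHands=8am, Planning=8am, DesignReview=10am, OffsitePrep=8am, Legal=9am, One-on-one=10am, Postmortem=8am).

No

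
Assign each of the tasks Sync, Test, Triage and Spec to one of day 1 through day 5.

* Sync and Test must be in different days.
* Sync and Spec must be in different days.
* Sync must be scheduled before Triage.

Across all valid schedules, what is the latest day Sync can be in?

day 4

Downstream work caps Sync at day 4.
Sync at day 4 is achievable: Test in day 1; Spec in day 1; Triage in day 5; Sync in day 4.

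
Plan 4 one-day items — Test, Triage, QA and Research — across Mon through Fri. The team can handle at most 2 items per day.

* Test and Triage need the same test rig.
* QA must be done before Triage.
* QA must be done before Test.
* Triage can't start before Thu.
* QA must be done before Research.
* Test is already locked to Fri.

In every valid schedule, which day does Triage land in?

Thu

Triage's window is Thu–Fri.
Test is fixed at Fri, and Triage can't share a day with Test.
So Triage must be Thu.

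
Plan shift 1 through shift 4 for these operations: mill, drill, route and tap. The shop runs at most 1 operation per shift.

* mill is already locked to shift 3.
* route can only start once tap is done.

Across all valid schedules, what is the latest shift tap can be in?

Downstream work caps tap at shift 3.
tap at shift 2 is achievable: tap=shift 2, route=shift 4, drill=shift 1, mill=shift 3.
Nothing later works — the capacity limit rule out every shift after shift 2.

shift 2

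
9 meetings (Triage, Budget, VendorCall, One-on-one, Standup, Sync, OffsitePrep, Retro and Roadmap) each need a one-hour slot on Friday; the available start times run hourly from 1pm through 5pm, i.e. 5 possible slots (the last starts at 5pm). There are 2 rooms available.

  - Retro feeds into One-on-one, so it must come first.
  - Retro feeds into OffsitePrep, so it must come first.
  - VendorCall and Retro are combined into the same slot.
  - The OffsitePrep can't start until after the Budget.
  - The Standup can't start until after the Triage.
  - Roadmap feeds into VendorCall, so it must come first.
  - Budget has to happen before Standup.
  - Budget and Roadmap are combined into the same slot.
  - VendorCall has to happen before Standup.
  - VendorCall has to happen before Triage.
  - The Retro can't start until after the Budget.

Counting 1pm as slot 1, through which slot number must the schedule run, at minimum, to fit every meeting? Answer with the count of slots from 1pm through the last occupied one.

The precedence chain requires at least 4 distinct slots.
With at most 2 per slot and 9 meetings, at least 5 slots are needed.
5 works (last occupied slot: 5pm): for example Standup=4pm, Retro=2pm, Triage=3pm, Budget=1pm, Roadmap=1pm, VendorCall=2pm, OffsitePrep=3pm, Sync=5pm, One-on-one=4pm.

5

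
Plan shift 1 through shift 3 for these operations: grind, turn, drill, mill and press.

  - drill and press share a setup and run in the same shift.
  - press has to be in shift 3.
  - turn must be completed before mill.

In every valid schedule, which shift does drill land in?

shift 3

Drill must be in the same shift as press, which can't be before shift 3, so drill is at least shift 3.
So drill is pinned to shift 3.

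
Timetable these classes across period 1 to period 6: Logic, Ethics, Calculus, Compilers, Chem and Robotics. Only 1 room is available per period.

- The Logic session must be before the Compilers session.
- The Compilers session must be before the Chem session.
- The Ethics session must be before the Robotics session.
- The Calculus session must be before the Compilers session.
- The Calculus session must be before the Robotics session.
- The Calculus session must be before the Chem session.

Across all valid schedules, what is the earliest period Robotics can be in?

period 3

Precedence pushes Robotics to at least period 2.
Robotics at period 3 is achievable: Logic -> period 4; Ethics -> period 2; Compilers -> period 5; Calculus -> period 1; Chem -> period 6; Robotics -> period 3.
Nothing earlier works — the capacity limit rule out every period before period 3.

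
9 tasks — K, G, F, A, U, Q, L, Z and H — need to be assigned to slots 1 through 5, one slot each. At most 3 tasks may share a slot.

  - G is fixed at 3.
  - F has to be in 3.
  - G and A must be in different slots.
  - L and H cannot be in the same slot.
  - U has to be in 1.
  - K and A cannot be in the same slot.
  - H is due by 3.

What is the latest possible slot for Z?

Z at 5 is achievable: F=3; U=1; A=2; H=1; Q=2; L=2; Z=5; K=1; G=3.

5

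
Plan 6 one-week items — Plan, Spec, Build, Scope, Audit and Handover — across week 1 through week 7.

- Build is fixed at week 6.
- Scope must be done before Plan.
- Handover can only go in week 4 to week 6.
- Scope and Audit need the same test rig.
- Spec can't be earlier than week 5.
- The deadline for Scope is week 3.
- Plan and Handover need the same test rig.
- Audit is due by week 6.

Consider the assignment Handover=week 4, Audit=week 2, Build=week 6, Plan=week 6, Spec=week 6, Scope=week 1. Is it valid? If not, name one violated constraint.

Build is fixed at week 6 — holds.
Plan and Handover need the same test rig — holds.
Scope must be done before Plan — holds.
Handover can only go in week 4 to week 6 — holds.
Scope and Audit need the same test rig — holds.
Spec can't be earlier than week 5 — holds.
Audit is due by week 6 — holds.
The deadline for Scope is week 3 — holds.

Valid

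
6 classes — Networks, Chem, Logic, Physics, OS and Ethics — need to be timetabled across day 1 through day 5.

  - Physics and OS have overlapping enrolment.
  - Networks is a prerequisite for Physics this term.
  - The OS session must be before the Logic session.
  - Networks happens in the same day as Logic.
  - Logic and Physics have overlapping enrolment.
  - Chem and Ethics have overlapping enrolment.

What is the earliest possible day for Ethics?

Ethics at day 1 is achievable: Networks -> day 2, Ethics -> day 1, Logic -> day 2, OS -> day 1, Physics -> day 3, Chem -> day 2.

day 1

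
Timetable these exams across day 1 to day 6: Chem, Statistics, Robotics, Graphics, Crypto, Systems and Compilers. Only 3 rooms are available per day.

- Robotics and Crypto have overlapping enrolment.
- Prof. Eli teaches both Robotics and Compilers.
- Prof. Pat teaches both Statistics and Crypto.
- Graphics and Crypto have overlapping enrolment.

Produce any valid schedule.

Graphics -> day 2, Systems -> day 2, Statistics -> day 1, Robotics -> day 1, Chem -> day 1, Crypto -> day 3, Compilers -> day 2

Checking: Robotics(day 1) != Compilers(day 2); Robotics(day 1) != Crypto(day 3); Statistics(day 1) != Crypto(day 3); Graphics(day 2) != Crypto(day 3); max 3 per day (cap 3).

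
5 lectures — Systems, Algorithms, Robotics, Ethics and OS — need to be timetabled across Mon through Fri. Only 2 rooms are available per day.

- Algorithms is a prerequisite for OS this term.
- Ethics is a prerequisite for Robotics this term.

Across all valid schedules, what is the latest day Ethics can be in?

Thu

Downstream work caps Ethics at Thu.
Ethics at Thu is achievable: Robotics=Fri; Systems=Mon; OS=Tue; Algorithms=Mon; Ethics=Thu.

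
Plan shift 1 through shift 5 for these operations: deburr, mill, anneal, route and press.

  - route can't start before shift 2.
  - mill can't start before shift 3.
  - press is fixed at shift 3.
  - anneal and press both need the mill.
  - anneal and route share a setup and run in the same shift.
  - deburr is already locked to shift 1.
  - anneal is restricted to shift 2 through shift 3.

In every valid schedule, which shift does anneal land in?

anneal's window is shift 2–shift 3.
press is fixed at shift 3, and anneal can't share a shift with press.
So anneal must be shift 2.

shift 2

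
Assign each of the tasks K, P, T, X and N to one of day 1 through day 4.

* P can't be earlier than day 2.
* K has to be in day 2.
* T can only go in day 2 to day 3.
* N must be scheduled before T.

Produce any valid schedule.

T=day 2; K=day 2; P=day 2; N=day 1; X=day 1

Checking: N(day 1) before T(day 2); P=day 2 in [day 2,day 4]; K=day 2 in [day 2,day 2]; T=day 2 in [day 2,day 3].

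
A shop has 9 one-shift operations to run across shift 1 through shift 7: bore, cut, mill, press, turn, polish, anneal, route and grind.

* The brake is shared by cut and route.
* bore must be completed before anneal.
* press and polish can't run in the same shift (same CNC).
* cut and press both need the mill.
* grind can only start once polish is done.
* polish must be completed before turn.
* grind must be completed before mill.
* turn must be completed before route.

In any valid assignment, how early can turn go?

shift 2

Precedence pushes turn to at least shift 2; downstream work caps turn at shift 6.
turn at shift 2 is achievable: anneal -> shift 2; bore -> shift 1; polish -> shift 1; cut -> shift 1; route -> shift 3; press -> shift 2; mill -> shift 3; grind -> shift 2; turn -> shift 2.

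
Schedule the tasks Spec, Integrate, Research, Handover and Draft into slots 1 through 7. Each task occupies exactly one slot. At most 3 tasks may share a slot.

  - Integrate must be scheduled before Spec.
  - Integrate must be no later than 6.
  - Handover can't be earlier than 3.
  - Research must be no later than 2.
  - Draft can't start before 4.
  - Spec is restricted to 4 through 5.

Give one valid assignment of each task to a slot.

Research=1; Handover=3; Integrate=1; Draft=4; Spec=4

Checking: Integrate(1) before Spec(4); Spec=4 in [4,5]; Research=1 in [1,2]; Handover=3 in [3,7]; Integrate=1 in [1,6]; Draft=4 in [4,7]; max 2 per slot (cap 3).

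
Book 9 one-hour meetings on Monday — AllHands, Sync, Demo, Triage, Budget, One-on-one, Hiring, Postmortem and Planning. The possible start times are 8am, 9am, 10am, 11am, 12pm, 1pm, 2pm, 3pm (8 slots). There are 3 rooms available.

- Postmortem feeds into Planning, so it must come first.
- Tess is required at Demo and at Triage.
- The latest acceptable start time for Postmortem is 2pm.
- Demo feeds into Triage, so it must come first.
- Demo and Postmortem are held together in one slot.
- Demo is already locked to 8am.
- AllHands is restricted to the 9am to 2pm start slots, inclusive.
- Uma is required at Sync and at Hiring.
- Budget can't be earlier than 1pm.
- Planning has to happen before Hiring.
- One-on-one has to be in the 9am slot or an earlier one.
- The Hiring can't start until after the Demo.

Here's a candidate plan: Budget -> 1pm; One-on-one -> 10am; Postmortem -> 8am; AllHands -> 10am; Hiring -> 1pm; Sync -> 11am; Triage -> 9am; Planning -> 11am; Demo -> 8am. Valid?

The Hiring can't start until after the Demo — holds.
Uma is required at Sync and at Hiring — holds.
Tess is required at Demo and at Triage — holds.
Budget can't be earlier than 1pm — holds.
The latest acceptable start time for Postmortem is 2pm — holds.
Postmortem feeds into Planning, so it must come first — holds.
Demo and Postmortem are held together in one slot — holds.
AllHands is restricted to the 9am to 2pm start slots, inclusive — holds.
Planning has to happen before Hiring — holds.
There are 3 rooms available — holds.
One-on-one has to be in the 9am slot or an earlier one — violated.
Demo feeds into Triage, so it must come first — holds.
Demo is already locked to 8am — holds.

No. One-on-one has to be in the 9am slot or an earlier one is not satisfied.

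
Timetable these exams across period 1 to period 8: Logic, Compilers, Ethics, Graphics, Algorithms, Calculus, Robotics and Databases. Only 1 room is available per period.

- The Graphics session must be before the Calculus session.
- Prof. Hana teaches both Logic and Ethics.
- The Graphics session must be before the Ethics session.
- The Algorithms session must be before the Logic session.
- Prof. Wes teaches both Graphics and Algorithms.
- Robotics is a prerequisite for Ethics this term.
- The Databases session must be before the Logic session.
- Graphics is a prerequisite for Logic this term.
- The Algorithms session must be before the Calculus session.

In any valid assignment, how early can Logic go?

Precedence pushes Logic to at least period 2.
Logic at period 4 is achievable: Ethics=period 6; Databases=period 3; Algorithms=period 2; Graphics=period 1; Robotics=period 5; Logic=period 4; Compilers=period 8; Calculus=period 7.
Nothing earlier works — the conflict and capacity constraints rule out every period before period 4.

period 4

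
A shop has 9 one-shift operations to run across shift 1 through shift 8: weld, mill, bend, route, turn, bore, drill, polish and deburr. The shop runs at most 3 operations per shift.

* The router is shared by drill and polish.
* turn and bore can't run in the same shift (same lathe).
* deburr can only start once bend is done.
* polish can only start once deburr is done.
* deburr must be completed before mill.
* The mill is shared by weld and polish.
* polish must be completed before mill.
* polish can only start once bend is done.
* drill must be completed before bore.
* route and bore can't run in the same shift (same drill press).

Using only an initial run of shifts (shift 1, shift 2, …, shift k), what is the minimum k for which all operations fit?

The precedence chain requires at least 4 distinct shifts.
With at most 3 per shift and 9 operations, at least 3 shifts are needed.
4 works (last occupied shift: shift 4): for example bend=shift 1, drill=shift 1, turn=shift 3, weld=shift 1, deburr=shift 2, mill=shift 4, route=shift 3, polish=shift 3, bore=shift 2.

4 shifts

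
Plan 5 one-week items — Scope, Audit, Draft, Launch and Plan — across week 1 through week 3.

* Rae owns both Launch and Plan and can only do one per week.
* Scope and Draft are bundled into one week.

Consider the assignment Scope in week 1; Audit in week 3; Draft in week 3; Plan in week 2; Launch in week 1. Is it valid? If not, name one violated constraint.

No. Scope and Draft are bundled into one week is not satisfied.

Rae owns both Launch and Plan and can only do one per week — holds.
Scope and Draft are bundled into one week — violated.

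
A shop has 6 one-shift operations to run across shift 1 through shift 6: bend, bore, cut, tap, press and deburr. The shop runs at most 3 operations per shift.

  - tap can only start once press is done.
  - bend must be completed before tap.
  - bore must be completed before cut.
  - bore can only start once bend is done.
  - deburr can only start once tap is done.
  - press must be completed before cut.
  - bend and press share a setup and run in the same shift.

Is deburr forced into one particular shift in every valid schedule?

No

deburr can be shift 3 (e.g. bore=shift 2; press=shift 1; tap=shift 2; cut=shift 3; deburr=shift 3; bend=shift 1) or shift 4 (e.g. deburr -> shift 4; press -> shift 1; cut -> shift 3; tap -> shift 2; bore -> shift 2; bend -> shift 1).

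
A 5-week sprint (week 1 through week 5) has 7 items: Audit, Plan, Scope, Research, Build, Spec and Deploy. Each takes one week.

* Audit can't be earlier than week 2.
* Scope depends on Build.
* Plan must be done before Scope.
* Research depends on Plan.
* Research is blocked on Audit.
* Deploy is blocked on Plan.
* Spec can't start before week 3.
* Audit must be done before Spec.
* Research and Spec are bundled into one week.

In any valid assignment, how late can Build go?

week 4

Downstream work caps Build at week 4.
Build at week 4 is achievable: Deploy in week 2, Plan in week 1, Scope in week 5, Audit in week 2, Build in week 4, Spec in week 3, Research in week 3.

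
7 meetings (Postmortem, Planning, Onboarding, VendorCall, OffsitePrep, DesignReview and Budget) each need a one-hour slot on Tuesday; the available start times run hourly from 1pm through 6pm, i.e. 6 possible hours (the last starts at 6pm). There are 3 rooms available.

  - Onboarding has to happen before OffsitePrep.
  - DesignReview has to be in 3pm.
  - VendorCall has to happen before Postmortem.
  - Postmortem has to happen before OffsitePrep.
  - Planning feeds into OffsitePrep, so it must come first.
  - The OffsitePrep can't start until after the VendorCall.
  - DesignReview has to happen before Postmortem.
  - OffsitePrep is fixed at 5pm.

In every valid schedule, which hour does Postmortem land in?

4pm

DesignReview is fixed at 3pm and must come before Postmortem, so Postmortem is at least 4pm.
OffsitePrep is fixed at 5pm and must come after Postmortem, so Postmortem is at most 4pm.
So Postmortem must be 4pm.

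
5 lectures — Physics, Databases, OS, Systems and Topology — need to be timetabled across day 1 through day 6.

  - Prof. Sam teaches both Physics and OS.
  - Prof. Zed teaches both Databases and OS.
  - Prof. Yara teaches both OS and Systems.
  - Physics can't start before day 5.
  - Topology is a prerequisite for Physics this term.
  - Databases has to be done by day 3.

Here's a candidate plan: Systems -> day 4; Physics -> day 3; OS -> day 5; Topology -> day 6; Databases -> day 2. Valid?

Topology is a prerequisite for Physics this term — violated.
Prof. Zed teaches both Databases and OS — holds.
Prof. Yara teaches both OS and Systems — holds.
Databases has to be done by day 3 — holds.
Prof. Sam teaches both Physics and OS — holds.
Physics can't start before day 5 — violated.

Invalid. Topology is a prerequisite for Physics this term.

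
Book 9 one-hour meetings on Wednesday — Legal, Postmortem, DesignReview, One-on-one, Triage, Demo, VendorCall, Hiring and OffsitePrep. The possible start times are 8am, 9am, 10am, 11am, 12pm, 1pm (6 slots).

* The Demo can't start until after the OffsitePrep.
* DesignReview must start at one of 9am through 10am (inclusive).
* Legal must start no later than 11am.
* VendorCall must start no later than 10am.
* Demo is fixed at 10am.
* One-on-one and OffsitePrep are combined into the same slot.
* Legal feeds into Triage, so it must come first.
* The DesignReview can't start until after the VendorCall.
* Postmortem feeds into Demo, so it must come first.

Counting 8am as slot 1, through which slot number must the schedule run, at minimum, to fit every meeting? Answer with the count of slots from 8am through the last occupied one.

The precedence chain requires at least 2 distinct slots.
Demo can't be placed before 10am — that is slot 3 counting from 8am — so the schedule must run through at least 3 slots.
3 works (last occupied slot: 10am): for example Postmortem=8am, Triage=9am, Demo=10am, Legal=8am, VendorCall=8am, One-on-one=8am, Hiring=8am, DesignReview=9am, OffsitePrep=8am.

3 slots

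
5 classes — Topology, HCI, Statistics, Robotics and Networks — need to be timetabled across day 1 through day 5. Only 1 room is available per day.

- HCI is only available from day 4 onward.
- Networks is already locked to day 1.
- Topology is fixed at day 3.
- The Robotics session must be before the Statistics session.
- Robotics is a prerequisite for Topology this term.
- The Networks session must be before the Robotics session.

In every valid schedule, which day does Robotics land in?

day 2

Networks is fixed at day 1 and must come before Robotics, so Robotics is at least day 2.
Topology is fixed at day 3 and must come after Robotics, so Robotics is at most day 2.
So Robotics must be day 2.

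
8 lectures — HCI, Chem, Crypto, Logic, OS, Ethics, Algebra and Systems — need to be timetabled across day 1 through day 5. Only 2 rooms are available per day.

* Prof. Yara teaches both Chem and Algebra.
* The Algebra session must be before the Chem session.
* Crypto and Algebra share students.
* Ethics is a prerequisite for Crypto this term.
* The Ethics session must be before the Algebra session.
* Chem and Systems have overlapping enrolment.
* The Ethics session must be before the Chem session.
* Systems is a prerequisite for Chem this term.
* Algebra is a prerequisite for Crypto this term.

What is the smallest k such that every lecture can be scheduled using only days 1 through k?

4

The precedence chain requires at least 3 distinct days.
With at most 2 per day and 8 lectures, at least 4 days are needed.
4 works (last occupied day: day 4): for example Crypto in day 3, Logic in day 4, Chem in day 3, Algebra in day 2, Systems in day 1, OS in day 4, Ethics in day 1, HCI in day 2.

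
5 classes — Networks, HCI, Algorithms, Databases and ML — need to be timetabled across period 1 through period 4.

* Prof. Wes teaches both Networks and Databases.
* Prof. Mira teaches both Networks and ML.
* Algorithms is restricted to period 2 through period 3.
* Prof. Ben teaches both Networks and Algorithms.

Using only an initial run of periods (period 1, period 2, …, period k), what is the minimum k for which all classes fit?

Algorithms can't be placed before period 2, so the schedule must run through at least period 2.
2 works (last occupied period: period 2): for example ML in period 2, Algorithms in period 2, HCI in period 1, Networks in period 1, Databases in period 2.

2 periods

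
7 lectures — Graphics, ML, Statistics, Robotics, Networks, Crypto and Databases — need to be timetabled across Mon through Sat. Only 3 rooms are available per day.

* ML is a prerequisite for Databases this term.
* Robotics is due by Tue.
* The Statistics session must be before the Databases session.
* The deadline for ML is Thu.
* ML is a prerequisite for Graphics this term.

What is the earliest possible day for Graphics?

Tue

Precedence pushes Graphics to at least Tue.
Graphics at Tue is achievable: Robotics -> Mon, Crypto -> Wed, Databases -> Tue, ML -> Mon, Statistics -> Mon, Graphics -> Tue, Networks -> Tue.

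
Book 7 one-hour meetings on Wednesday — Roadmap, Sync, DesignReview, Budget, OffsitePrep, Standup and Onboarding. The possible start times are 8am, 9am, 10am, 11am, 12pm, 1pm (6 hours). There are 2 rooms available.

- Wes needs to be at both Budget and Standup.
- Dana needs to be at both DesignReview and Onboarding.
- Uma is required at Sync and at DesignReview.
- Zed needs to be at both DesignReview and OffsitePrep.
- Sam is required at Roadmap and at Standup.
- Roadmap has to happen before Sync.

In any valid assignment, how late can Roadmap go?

Downstream work caps Roadmap at 12pm.
Roadmap at 12pm is achievable: Sync in 1pm; Standup in 9am; OffsitePrep in 9am; Roadmap in 12pm; Onboarding in 10am; Budget in 8am; DesignReview in 8am.

12pm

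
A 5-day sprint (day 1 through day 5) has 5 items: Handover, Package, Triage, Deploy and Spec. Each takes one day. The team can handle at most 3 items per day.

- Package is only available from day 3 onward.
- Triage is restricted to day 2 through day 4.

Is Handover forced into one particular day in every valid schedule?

No

Handover can be day 1 (e.g. Deploy -> day 1; Spec -> day 1; Triage -> day 2; Handover -> day 1; Package -> day 3) or day 2 (e.g. Handover -> day 2; Spec -> day 1; Package -> day 3; Deploy -> day 1; Triage -> day 2).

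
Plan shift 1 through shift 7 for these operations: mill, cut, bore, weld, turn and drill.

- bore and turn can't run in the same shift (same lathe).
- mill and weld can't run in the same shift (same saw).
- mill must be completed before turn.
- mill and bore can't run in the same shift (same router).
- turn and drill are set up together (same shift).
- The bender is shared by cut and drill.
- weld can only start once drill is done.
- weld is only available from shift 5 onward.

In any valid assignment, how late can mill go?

shift 5

Downstream work caps mill at shift 5.
mill at shift 5 is achievable: turn in shift 6; mill in shift 5; weld in shift 7; drill in shift 6; cut in shift 1; bore in shift 1.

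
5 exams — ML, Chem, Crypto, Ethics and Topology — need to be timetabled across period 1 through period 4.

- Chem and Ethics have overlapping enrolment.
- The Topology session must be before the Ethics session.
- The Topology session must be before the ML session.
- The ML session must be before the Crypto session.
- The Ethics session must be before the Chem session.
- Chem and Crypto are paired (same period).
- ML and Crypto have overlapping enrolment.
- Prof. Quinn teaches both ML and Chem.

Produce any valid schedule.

Ethics=period 2; Topology=period 1; ML=period 2; Chem=period 3; Crypto=period 3

Checking: Topology(period 1) before ML(period 2); Ethics(period 2) before Chem(period 3); Topology(period 1) before Ethics(period 2); ML(period 2) before Crypto(period 3); Chem(period 3) != Ethics(period 2); ML(period 2) != Crypto(period 3); ML(period 2) != Chem(period 3); Chem = Crypto = period 3.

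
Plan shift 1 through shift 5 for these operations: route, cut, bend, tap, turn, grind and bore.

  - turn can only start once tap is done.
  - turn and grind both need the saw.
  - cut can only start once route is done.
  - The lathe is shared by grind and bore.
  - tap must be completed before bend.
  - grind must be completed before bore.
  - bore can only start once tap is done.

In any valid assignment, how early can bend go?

shift 2

Precedence pushes bend to at least shift 2.
bend at shift 2 is achievable: grind -> shift 1, route -> shift 1, turn -> shift 2, cut -> shift 2, bend -> shift 2, tap -> shift 1, bore -> shift 2.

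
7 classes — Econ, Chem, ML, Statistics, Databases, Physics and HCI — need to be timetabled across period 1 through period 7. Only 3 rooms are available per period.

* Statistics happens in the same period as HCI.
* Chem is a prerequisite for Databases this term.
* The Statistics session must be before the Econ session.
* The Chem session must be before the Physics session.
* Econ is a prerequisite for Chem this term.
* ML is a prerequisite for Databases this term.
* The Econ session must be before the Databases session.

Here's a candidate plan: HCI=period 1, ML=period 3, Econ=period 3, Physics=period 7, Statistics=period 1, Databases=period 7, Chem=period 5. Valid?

Yes, all constraints hold

The Statistics session must be before the Econ session — holds.
ML is a prerequisite for Databases this term — holds.
Econ is a prerequisite for Chem this term — holds.
Statistics happens in the same period as HCI — holds.
Chem is a prerequisite for Databases this term — holds.
The Econ session must be before the Databases session — holds.
The Chem session must be before the Physics session — holds.
Only 3 rooms are available per period — holds.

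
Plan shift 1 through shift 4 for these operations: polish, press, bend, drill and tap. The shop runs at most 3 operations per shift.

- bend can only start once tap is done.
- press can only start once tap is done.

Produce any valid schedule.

bend -> shift 2; tap -> shift 1; polish -> shift 1; drill -> shift 1; press -> shift 2

Checking: tap(shift 1) before press(shift 2); tap(shift 1) before bend(shift 2); max 3 per shift (cap 3).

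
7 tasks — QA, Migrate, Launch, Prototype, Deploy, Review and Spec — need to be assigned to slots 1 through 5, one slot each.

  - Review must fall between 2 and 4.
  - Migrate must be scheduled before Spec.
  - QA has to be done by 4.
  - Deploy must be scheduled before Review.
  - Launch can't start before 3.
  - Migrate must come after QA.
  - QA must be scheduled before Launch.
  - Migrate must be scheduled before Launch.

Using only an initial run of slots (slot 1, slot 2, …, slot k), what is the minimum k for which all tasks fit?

The precedence chain requires at least 3 distinct slots.
3 works (last occupied slot: 3): for example Migrate in 2; Spec in 3; Launch in 3; Prototype in 1; Deploy in 1; Review in 2; QA in 1.

3 slots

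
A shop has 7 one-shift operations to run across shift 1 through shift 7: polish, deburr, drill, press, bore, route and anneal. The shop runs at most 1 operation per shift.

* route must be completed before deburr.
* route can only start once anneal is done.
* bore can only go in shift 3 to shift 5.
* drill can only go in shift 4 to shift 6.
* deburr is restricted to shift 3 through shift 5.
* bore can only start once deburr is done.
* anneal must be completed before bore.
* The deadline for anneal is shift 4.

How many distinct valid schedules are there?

Splitting on deburr: it can be shift 3 (8), shift 4 (6). Listing each branch's schedules as (polish, drill, press, bore, route, anneal) by shift number:
deburr=shift 3: (4,6,7,5,2,1) (5,6,7,4,2,1) (6,4,7,5,2,1) (6,5,7,4,2,1) (7,4,6,5,2,1) (7,5,6,4,2,1) (7,6,4,5,2,1) (7,6,5,4,2,1) — 8.
deburr=shift 4: (1,6,7,5,3,2) (2,6,7,5,3,1) (3,6,7,5,2,1) (7,6,1,5,3,2) (7,6,2,5,3,1) (7,6,3,5,2,1) — 6.
Summing: 8 + 6 = 14.

14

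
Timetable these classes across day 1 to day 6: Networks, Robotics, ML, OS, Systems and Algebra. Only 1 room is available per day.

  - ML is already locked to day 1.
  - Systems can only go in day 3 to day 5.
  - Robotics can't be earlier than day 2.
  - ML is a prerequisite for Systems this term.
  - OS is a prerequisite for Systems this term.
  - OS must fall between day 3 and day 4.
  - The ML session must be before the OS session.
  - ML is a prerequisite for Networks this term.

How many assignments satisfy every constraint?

18

Splitting on Networks: it can be day 2 (6), day 3 (2), day 4 (2), day 5 (2), day 6 (6). Listing each branch's schedules as (Robotics, ML, OS, Systems, Algebra) by day number:
Networks=day 2: (3,1,4,5,6) (4,1,3,5,6) (5,1,3,4,6) (6,1,3,4,5) (6,1,3,5,4) (6,1,4,5,3) — 6.
Networks=day 3: (2,1,4,5,6) (6,1,4,5,2) — 2.
Networks=day 4: (2,1,3,5,6) (6,1,3,5,2) — 2.
Networks=day 5: (2,1,3,4,6) (6,1,3,4,2) — 2.
Networks=day 6: (2,1,3,4,5) (2,1,3,5,4) (2,1,4,5,3) (3,1,4,5,2) (4,1,3,5,2) (5,1,3,4,2) — 6.
Summing: 6 + 2 + 2 + 2 + 6 = 18.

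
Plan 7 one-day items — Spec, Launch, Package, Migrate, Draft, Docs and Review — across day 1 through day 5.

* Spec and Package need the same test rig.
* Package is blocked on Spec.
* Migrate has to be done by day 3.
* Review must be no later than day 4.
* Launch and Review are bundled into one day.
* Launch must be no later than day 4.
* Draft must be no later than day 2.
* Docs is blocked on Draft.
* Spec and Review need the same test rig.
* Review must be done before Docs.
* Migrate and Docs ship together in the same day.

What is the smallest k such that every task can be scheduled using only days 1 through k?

3

The precedence chain requires at least 2 distinct days.
Could 2 days be enough, i.e. nothing placed later than day 2? No: Review's window within 2 days is {day 1, day 2}; Docs must come after Review (at day 1 or later) → {day 2}; Review must come before Docs (at day 2 or earlier) → {day 1}; Package must come after Spec (at day 1 or later) → {day 2}; Spec must come before Package (at day 2 or earlier) → {day 1}; Review can't share with Spec (day 1) → nothing is left.
So 2 days is not enough.
3 works (last occupied day: day 3): for example Docs=day 2, Launch=day 1, Spec=day 2, Migrate=day 2, Package=day 3, Draft=day 1, Review=day 1.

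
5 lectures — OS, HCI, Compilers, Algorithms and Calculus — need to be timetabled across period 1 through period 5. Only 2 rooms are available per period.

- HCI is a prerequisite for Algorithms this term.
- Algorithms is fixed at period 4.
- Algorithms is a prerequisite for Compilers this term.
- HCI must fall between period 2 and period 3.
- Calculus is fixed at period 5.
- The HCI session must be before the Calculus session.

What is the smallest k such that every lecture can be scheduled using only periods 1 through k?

The precedence chain requires at least 3 distinct periods.
With at most 2 per period and 5 lectures, at least 3 periods are needed.
Calculus can't be placed before period 5, so the schedule must run through at least period 5.
5 works (last occupied period: period 5): for example Compilers=period 5, Algorithms=period 4, Calculus=period 5, OS=period 1, HCI=period 2.

5 periods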